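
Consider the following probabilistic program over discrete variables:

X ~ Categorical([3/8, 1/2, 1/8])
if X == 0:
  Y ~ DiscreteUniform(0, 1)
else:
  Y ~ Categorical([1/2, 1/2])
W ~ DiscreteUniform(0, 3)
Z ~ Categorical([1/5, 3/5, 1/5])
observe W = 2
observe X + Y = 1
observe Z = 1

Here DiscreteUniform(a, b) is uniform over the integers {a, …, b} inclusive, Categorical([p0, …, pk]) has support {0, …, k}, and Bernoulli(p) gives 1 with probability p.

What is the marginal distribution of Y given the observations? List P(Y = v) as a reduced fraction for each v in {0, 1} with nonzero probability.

P(Y=0) = 4/7, P(Y=1) = 3/7

Enumerate traces; 2 have nonzero weight after conditioning:
  (X=0, Y=1, W=2, Z=1) weight 9/320
  (X=1, Y=0, W=2, Z=1) weight 3/80
Group by Y:
  weight(Y=0) = 3/80
  weight(Y=1) = 9/320
Total weight = 3/80 + 9/320 = 21/320
P(Y=0 | obs) = 3/80 / 21/320 = 4/7
P(Y=1 | obs) = 9/320 / 21/320 = 3/7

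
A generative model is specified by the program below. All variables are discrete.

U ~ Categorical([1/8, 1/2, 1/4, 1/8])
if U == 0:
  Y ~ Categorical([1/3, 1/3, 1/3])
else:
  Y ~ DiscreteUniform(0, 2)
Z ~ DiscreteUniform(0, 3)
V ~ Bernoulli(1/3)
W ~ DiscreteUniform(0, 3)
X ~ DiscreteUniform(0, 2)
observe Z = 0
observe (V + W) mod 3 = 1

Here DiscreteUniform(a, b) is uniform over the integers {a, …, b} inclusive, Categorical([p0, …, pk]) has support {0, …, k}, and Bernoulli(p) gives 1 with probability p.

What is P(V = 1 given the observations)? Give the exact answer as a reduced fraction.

P(V = 1 | obs) = 1/2

Enumerate traces; 108 have nonzero weight after conditioning:
  (U=0, Y=0, Z=0, V=0, W=1, X=0) weight 1/1728
  (U=0, Y=0, Z=0, V=0, W=1, X=1) weight 1/1728
  (U=0, Y=0, Z=0, V=0, W=1, X=2) weight 1/1728
  (U=0, Y=0, Z=0, V=1, W=0, X=0) weight 1/3456
  (U=0, Y=0, Z=0, V=1, W=0, X=1) weight 1/3456
  (U=0, Y=0, Z=0, V=1, W=0, X=2) weight 1/3456
  (U=0, Y=0, Z=0, V=1, W=3, X=0) weight 1/3456
  (U=0, Y=0, Z=0, V=1, W=3, X=1) weight 1/3456
  … 100 more
Group by V:
  weight(V=0) = 1/24
  weight(V=1) = 1/24
Total weight = 1/24 + 1/24 = 1/12
P(V=0 | obs) = 1/24 / 1/12 = 1/2
P(V=1 | obs) = 1/24 / 1/12 = 1/2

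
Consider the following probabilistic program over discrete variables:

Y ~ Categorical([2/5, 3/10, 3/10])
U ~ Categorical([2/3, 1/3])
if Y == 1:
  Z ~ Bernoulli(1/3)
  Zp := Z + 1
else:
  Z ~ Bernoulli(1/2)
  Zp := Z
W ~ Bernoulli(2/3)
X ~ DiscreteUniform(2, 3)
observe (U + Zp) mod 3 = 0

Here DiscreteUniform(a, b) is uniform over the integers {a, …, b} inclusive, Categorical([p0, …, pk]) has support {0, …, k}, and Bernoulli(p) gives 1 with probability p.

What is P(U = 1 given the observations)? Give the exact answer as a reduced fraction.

P(U = 1 | obs) = 1/8

Enumerate traces; 12 have nonzero weight after conditioning:
  (Y=0, U=0, Z=0, W=0, X=2) weight 1/45
  (Y=0, U=0, Z=0, W=0, X=3) weight 1/45
  (Y=0, U=0, Z=0, W=1, X=2) weight 2/45
  (Y=0, U=0, Z=0, W=1, X=3) weight 2/45
  (Y=1, U=1, Z=1, W=0, X=2) weight 1/180
  (Y=1, U=1, Z=1, W=0, X=3) weight 1/180
  (Y=1, U=1, Z=1, W=1, X=2) weight 1/90
  (Y=1, U=1, Z=1, W=1, X=3) weight 1/90
  … 4 more
Group by U:
  weight(U=0) = 7/30
  weight(U=1) = 1/30
Total weight = 7/30 + 1/30 = 4/15
P(U=0 | obs) = 7/30 / 4/15 = 7/8
P(U=1 | obs) = 1/30 / 4/15 = 1/8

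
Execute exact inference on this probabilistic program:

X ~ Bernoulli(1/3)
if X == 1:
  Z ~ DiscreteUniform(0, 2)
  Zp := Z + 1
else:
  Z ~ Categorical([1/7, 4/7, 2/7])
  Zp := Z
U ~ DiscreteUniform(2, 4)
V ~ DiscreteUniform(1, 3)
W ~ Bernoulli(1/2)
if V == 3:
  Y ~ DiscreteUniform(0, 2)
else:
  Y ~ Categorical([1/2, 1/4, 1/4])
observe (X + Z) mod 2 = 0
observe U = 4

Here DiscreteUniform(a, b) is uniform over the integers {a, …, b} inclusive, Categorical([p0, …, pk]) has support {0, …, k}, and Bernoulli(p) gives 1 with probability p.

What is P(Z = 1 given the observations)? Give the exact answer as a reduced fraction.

Enumerate traces; 54 have nonzero weight after conditioning:
  (X=0, Z=0, U=4, V=1, W=0, Y=0) weight 1/378
  (X=0, Z=0, U=4, V=1, W=0, Y=1) weight 1/756
  (X=0, Z=0, U=4, V=1, W=0, Y=2) weight 1/756
  (X=0, Z=0, U=4, V=1, W=1, Y=0) weight 1/378
  (X=0, Z=0, U=4, V=1, W=1, Y=1) weight 1/756
  (X=0, Z=0, U=4, V=1, W=1, Y=2) weight 1/756
  (X=0, Z=0, U=4, V=2, W=0, Y=0) weight 1/378
  (X=0, Z=0, U=4, V=2, W=0, Y=1) weight 1/756
  (X=0, Z=2, U=4, V=1, W=0, Y=0) weight 1/189
  (X=1, Z=1, U=4, V=1, W=0, Y=0) weight 1/324
  … 44 more
Group by Z:
  weight(Z=0) = 2/63
  weight(Z=1) = 1/27
  weight(Z=2) = 4/63
Total weight = 2/63 + 1/27 + 4/63 = 25/189
P(Z=0 | obs) = 2/63 / 25/189 = 6/25
P(Z=1 | obs) = 1/27 / 25/189 = 7/25
P(Z=2 | obs) = 4/63 / 25/189 = 12/25

P(Z = 1 | obs) = 7/25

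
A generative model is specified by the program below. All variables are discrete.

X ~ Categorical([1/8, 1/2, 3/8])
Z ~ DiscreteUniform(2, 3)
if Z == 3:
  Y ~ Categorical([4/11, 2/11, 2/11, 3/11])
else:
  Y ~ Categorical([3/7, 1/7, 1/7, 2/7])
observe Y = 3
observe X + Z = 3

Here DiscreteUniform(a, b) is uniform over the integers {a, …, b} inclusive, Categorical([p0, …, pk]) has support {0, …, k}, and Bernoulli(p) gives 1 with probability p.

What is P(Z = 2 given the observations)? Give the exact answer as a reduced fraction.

Enumerate traces; 2 have nonzero weight after conditioning:
  (X=0, Z=3, Y=3) weight 3/176
  (X=1, Z=2, Y=3) weight 1/14
Group by Z:
  weight(Z=2) = 1/14
  weight(Z=3) = 3/176
Total weight = 1/14 + 3/176 = 109/1232
P(Z=2 | obs) = 1/14 / 109/1232 = 88/109
P(Z=3 | obs) = 3/176 / 109/1232 = 21/109

P(Z = 2 | obs) = 88/109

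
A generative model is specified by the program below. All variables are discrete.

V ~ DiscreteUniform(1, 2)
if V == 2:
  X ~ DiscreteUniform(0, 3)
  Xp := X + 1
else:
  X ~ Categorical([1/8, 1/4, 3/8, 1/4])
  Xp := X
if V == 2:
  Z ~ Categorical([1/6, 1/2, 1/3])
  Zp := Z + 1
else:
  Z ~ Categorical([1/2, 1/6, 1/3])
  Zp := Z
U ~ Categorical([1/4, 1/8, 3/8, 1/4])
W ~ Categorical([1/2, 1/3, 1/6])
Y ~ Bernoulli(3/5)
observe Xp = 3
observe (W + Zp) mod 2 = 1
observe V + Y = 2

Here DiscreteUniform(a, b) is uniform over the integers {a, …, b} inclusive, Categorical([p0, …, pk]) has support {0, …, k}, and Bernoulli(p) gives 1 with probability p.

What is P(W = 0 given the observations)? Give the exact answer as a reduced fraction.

P(W = 0 | obs) = 9/26

Enumerate traces; 36 have nonzero weight after conditioning:
  (V=1, X=3, Z=0, U=0, W=1, Y=1) weight 1/320
  (V=1, X=3, Z=0, U=1, W=1, Y=1) weight 1/640
  (V=1, X=3, Z=0, U=2, W=1, Y=1) weight 3/640
  (V=1, X=3, Z=0, U=3, W=1, Y=1) weight 1/320
  (V=1, X=3, Z=1, U=0, W=0, Y=1) weight 1/640
  (V=1, X=3, Z=1, U=0, W=2, Y=1) weight 1/1920
  (V=1, X=3, Z=1, U=1, W=0, Y=1) weight 1/1280
  (V=1, X=3, Z=1, U=1, W=2, Y=1) weight 1/3840
  … 28 more
Group by W:
  weight(W=0) = 3/160
  weight(W=1) = 7/240
  weight(W=2) = 1/160
Total weight = 3/160 + 7/240 + 1/160 = 13/240
P(W=0 | obs) = 3/160 / 13/240 = 9/26
P(W=1 | obs) = 7/240 / 13/240 = 7/13
P(W=2 | obs) = 1/160 / 13/240 = 3/26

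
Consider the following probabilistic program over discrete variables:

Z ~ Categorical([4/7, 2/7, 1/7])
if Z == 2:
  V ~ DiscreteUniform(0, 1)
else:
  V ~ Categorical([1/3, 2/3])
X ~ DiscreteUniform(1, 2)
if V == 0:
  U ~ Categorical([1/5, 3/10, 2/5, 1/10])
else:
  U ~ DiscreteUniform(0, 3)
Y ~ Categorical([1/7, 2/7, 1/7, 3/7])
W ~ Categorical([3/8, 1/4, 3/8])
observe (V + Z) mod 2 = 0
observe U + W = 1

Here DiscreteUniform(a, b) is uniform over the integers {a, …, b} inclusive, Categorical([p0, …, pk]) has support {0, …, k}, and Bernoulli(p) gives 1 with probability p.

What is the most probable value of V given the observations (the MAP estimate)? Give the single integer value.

argmax_v P(V = v | obs) = 0

Enumerate traces; 48 have nonzero weight after conditioning:
  (Z=0, V=0, X=1, U=0, Y=0, W=1) weight 1/1470
  (Z=0, V=0, X=1, U=0, Y=1, W=1) weight 1/735
  (Z=0, V=0, X=1, U=0, Y=2, W=1) weight 1/1470
  (Z=0, V=0, X=1, U=0, Y=3, W=1) weight 1/490
  (Z=0, V=0, X=1, U=1, Y=0, W=0) weight 3/1960
  (Z=0, V=0, X=1, U=1, Y=1, W=0) weight 3/980
  (Z=0, V=0, X=1, U=1, Y=2, W=0) weight 3/1960
  (Z=0, V=0, X=1, U=1, Y=3, W=0) weight 9/1960
  (Z=1, V=1, X=1, U=0, Y=0, W=1) weight 1/1176
  … 39 more
Group by V:
  weight(V=0) = 143/3360
  weight(V=1) = 5/168
Total weight = 143/3360 + 5/168 = 81/1120
P(V=0 | obs) = 143/3360 / 81/1120 = 143/243
P(V=1 | obs) = 5/168 / 81/1120 = 100/243
argmax = 0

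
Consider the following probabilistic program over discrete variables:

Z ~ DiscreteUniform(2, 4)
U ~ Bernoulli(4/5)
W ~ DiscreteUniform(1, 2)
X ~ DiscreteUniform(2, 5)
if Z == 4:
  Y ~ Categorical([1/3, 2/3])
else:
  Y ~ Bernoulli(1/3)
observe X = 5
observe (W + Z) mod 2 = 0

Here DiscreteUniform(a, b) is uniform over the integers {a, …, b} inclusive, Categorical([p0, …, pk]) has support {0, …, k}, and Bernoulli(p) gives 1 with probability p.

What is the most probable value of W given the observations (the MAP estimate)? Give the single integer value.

argmax_v P(W = v | obs) = 2

Enumerate traces; 12 have nonzero weight after conditioning:
  (Z=2, U=0, W=2, X=5, Y=0) weight 1/180
  (Z=2, U=0, W=2, X=5, Y=1) weight 1/360
  (Z=2, U=1, W=2, X=5, Y=0) weight 1/45
  (Z=2, U=1, W=2, X=5, Y=1) weight 1/90
  (Z=3, U=0, W=1, X=5, Y=0) weight 1/180
  (Z=3, U=0, W=1, X=5, Y=1) weight 1/360
  (Z=3, U=1, W=1, X=5, Y=0) weight 1/45
  (Z=3, U=1, W=1, X=5, Y=1) weight 1/90
  … 4 more
Group by W:
  weight(W=1) = 1/24
  weight(W=2) = 1/12
Total weight = 1/24 + 1/12 = 1/8
P(W=1 | obs) = 1/24 / 1/8 = 1/3
P(W=2 | obs) = 1/12 / 1/8 = 2/3
argmax = 2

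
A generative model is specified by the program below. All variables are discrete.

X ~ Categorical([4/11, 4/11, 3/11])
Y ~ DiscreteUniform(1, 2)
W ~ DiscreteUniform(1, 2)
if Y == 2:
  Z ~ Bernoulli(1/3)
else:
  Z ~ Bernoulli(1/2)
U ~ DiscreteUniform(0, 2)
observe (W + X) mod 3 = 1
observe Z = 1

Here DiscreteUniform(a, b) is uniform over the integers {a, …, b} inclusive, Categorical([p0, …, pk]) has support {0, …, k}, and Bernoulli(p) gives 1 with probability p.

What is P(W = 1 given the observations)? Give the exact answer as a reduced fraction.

P(W = 1 | obs) = 4/7

Enumerate traces; 12 have nonzero weight after conditioning:
  (X=0, Y=1, W=1, Z=1, U=0) weight 1/66
  (X=0, Y=1, W=1, Z=1, U=1) weight 1/66
  (X=0, Y=1, W=1, Z=1, U=2) weight 1/66
  (X=0, Y=2, W=1, Z=1, U=0) weight 1/99
  (X=0, Y=2, W=1, Z=1, U=1) weight 1/99
  (X=0, Y=2, W=1, Z=1, U=2) weight 1/99
  (X=2, Y=1, W=2, Z=1, U=0) weight 1/88
  (X=2, Y=1, W=2, Z=1, U=1) weight 1/88
  … 4 more
Group by W:
  weight(W=1) = 5/66
  weight(W=2) = 5/88
Total weight = 5/66 + 5/88 = 35/264
P(W=1 | obs) = 5/66 / 35/264 = 4/7
P(W=2 | obs) = 5/88 / 35/264 = 3/7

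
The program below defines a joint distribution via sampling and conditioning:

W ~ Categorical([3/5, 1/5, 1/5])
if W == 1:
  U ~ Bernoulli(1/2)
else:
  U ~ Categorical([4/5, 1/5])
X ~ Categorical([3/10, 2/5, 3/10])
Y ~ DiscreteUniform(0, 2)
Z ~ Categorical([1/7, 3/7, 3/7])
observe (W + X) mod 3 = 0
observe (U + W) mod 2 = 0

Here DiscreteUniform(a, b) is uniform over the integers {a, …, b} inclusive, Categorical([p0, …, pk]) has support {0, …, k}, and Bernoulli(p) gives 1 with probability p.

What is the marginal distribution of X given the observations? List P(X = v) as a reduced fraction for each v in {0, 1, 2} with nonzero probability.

P(X=0) = 72/119, P(X=1) = 32/119, P(X=2) = 15/119

Enumerate traces; 27 have nonzero weight after conditioning:
  (W=0, U=0, X=0, Y=0, Z=0) weight 6/875
  (W=0, U=0, X=0, Y=0, Z=1) weight 18/875
  (W=0, U=0, X=0, Y=0, Z=2) weight 18/875
  (W=0, U=0, X=0, Y=1, Z=0) weight 6/875
  (W=0, U=0, X=0, Y=1, Z=1) weight 18/875
  (W=0, U=0, X=0, Y=1, Z=2) weight 18/875
  (W=0, U=0, X=0, Y=2, Z=0) weight 6/875
  (W=0, U=0, X=0, Y=2, Z=1) weight 18/875
  (W=1, U=1, X=2, Y=0, Z=0) weight 1/700
  (W=2, U=0, X=1, Y=0, Z=0) weight 8/2625
  … 17 more
Group by X:
  weight(X=0) = 18/125
  weight(X=1) = 8/125
  weight(X=2) = 3/100
Total weight = 18/125 + 8/125 + 3/100 = 119/500
P(X=0 | obs) = 18/125 / 119/500 = 72/119
P(X=1 | obs) = 8/125 / 119/500 = 32/119
P(X=2 | obs) = 3/100 / 119/500 = 15/119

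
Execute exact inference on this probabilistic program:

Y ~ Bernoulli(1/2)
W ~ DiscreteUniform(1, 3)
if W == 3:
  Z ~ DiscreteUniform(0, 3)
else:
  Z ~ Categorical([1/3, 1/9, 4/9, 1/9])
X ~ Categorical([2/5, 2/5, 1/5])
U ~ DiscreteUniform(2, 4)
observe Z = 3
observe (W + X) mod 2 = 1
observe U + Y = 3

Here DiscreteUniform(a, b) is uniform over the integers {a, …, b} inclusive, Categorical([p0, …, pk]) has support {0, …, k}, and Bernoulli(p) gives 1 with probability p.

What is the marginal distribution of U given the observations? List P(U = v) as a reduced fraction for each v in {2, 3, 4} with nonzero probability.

P(U=2) = 1/2, P(U=3) = 1/2

Enumerate traces; 10 have nonzero weight after conditioning:
  (Y=0, W=1, Z=3, X=0, U=3) weight 1/405
  (Y=0, W=1, Z=3, X=2, U=3) weight 1/810
  (Y=0, W=2, Z=3, X=1, U=3) weight 1/405
  (Y=0, W=3, Z=3, X=0, U=3) weight 1/180
  (Y=0, W=3, Z=3, X=2, U=3) weight 1/360
  (Y=1, W=1, Z=3, X=0, U=2) weight 1/405
  (Y=1, W=1, Z=3, X=2, U=2) weight 1/810
  (Y=1, W=2, Z=3, X=1, U=2) weight 1/405
  … 2 more
Group by U:
  weight(U=2) = 47/3240
  weight(U=3) = 47/3240
Total weight = 47/3240 + 47/3240 = 47/1620
P(U=2 | obs) = 47/3240 / 47/1620 = 1/2
P(U=3 | obs) = 47/3240 / 47/1620 = 1/2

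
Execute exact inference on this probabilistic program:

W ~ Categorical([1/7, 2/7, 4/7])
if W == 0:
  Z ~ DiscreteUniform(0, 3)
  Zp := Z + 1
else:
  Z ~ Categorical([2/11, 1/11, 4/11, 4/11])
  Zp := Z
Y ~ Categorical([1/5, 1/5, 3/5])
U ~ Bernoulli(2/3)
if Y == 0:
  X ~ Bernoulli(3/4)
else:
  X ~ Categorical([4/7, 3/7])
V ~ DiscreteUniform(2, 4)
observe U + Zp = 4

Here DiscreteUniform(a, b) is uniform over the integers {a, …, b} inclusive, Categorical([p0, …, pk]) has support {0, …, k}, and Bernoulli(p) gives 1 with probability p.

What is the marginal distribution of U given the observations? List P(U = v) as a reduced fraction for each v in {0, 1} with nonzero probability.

Enumerate traces; 72 have nonzero weight after conditioning:
  (W=0, Z=2, Y=0, U=1, X=0, V=2) weight 1/2520
  (W=0, Z=2, Y=0, U=1, X=0, V=3) weight 1/2520
  (W=0, Z=2, Y=0, U=1, X=0, V=4) weight 1/2520
  (W=0, Z=2, Y=0, U=1, X=1, V=2) weight 1/840
  (W=0, Z=2, Y=0, U=1, X=1, V=3) weight 1/840
  (W=0, Z=2, Y=0, U=1, X=1, V=4) weight 1/840
  (W=0, Z=2, Y=1, U=1, X=0, V=2) weight 2/2205
  (W=0, Z=2, Y=1, U=1, X=0, V=3) weight 2/2205
  (W=0, Z=3, Y=0, U=0, X=0, V=2) weight 1/5040
  … 63 more
Group by U:
  weight(U=0) = 1/84
  weight(U=1) = 107/462
Total weight = 1/84 + 107/462 = 75/308
P(U=0 | obs) = 1/84 / 75/308 = 11/225
P(U=1 | obs) = 107/462 / 75/308 = 214/225

P(U=0) = 11/225, P(U=1) = 214/225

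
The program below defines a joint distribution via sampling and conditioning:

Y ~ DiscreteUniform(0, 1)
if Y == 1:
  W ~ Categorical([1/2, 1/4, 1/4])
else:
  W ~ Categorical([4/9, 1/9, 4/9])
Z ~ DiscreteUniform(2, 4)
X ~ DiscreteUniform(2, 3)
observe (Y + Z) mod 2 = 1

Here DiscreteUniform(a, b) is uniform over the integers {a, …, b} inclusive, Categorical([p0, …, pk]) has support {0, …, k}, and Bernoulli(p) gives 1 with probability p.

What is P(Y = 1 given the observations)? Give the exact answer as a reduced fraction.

Enumerate traces; 18 have nonzero weight after conditioning:
  (Y=0, W=0, Z=3, X=2) weight 1/27
  (Y=0, W=0, Z=3, X=3) weight 1/27
  (Y=0, W=1, Z=3, X=2) weight 1/108
  (Y=0, W=1, Z=3, X=3) weight 1/108
  (Y=0, W=2, Z=3, X=2) weight 1/27
  (Y=0, W=2, Z=3, X=3) weight 1/27
  (Y=1, W=0, Z=2, X=2) weight 1/24
  (Y=1, W=0, Z=2, X=3) weight 1/24
  … 10 more
Group by Y:
  weight(Y=0) = 1/6
  weight(Y=1) = 1/3
Total weight = 1/6 + 1/3 = 1/2
P(Y=0 | obs) = 1/6 / 1/2 = 1/3
P(Y=1 | obs) = 1/3 / 1/2 = 2/3

P(Y = 1 | obs) = 2/3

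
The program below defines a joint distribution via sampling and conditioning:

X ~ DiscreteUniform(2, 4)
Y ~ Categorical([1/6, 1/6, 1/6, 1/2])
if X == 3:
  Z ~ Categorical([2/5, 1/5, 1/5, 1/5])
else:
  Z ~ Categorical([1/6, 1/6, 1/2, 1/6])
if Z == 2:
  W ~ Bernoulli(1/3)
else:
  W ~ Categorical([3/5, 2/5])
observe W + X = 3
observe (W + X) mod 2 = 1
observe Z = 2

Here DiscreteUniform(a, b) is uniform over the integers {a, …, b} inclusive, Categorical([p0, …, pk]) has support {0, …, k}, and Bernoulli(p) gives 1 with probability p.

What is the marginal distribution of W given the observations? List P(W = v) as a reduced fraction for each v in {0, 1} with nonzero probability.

P(W=0) = 4/9, P(W=1) = 5/9

Enumerate traces; 8 have nonzero weight after conditioning:
  (X=2, Y=0, Z=2, W=1) weight 1/108
  (X=2, Y=1, Z=2, W=1) weight 1/108
  (X=2, Y=2, Z=2, W=1) weight 1/108
  (X=2, Y=3, Z=2, W=1) weight 1/36
  (X=3, Y=0, Z=2, W=0) weight 1/135
  (X=3, Y=1, Z=2, W=0) weight 1/135
  (X=3, Y=2, Z=2, W=0) weight 1/135
  (X=3, Y=3, Z=2, W=0) weight 1/45
Group by W:
  weight(W=0) = 2/45
  weight(W=1) = 1/18
Total weight = 2/45 + 1/18 = 1/10
P(W=0 | obs) = 2/45 / 1/10 = 4/9
P(W=1 | obs) = 1/18 / 1/10 = 5/9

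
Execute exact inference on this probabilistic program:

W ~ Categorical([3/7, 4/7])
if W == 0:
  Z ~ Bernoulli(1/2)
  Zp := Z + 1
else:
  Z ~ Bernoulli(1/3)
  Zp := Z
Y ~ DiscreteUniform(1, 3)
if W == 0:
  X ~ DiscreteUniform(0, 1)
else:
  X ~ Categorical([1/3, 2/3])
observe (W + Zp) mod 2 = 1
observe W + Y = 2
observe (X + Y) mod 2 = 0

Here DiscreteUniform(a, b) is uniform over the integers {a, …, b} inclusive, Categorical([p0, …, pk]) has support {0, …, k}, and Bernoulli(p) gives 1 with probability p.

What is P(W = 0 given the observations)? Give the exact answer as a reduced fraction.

Enumerate traces; 2 have nonzero weight after conditioning:
  (W=0, Z=0, Y=2, X=0) weight 1/28
  (W=1, Z=0, Y=1, X=1) weight 16/189
Group by W:
  weight(W=0) = 1/28
  weight(W=1) = 16/189
Total weight = 1/28 + 16/189 = 13/108
P(W=0 | obs) = 1/28 / 13/108 = 27/91
P(W=1 | obs) = 16/189 / 13/108 = 64/91

P(W = 0 | obs) = 27/91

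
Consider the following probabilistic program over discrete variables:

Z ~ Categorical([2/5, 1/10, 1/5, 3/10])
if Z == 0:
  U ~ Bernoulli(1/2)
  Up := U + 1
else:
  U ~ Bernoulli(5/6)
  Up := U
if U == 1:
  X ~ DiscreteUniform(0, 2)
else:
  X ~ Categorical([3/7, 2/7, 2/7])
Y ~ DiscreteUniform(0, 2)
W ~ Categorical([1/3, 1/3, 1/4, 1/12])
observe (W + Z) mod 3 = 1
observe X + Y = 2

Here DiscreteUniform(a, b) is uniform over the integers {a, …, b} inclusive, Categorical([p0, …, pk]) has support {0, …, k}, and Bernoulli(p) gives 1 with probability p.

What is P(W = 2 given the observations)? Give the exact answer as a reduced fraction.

P(W = 2 | obs) = 2/13

Enumerate traces; 30 have nonzero weight after conditioning:
  (Z=0, U=0, X=0, Y=2, W=1) weight 1/105
  (Z=0, U=0, X=1, Y=1, W=1) weight 2/315
  (Z=0, U=0, X=2, Y=0, W=1) weight 2/315
  (Z=0, U=1, X=0, Y=2, W=1) weight 1/135
  (Z=0, U=1, X=1, Y=1, W=1) weight 1/135
  (Z=0, U=1, X=2, Y=0, W=1) weight 1/135
  (Z=1, U=0, X=0, Y=2, W=0) weight 1/1260
  (Z=1, U=0, X=0, Y=2, W=3) weight 1/5040
  (Z=2, U=0, X=0, Y=2, W=2) weight 1/840
  … 21 more
Group by W:
  weight(W=0) = 1/90
  weight(W=1) = 7/90
  weight(W=2) = 1/60
  weight(W=3) = 1/360
Total weight = 1/90 + 7/90 + 1/60 + 1/360 = 13/120
P(W=0 | obs) = 1/90 / 13/120 = 4/39
P(W=1 | obs) = 7/90 / 13/120 = 28/39
P(W=2 | obs) = 1/60 / 13/120 = 2/13
P(W=3 | obs) = 1/360 / 13/120 = 1/39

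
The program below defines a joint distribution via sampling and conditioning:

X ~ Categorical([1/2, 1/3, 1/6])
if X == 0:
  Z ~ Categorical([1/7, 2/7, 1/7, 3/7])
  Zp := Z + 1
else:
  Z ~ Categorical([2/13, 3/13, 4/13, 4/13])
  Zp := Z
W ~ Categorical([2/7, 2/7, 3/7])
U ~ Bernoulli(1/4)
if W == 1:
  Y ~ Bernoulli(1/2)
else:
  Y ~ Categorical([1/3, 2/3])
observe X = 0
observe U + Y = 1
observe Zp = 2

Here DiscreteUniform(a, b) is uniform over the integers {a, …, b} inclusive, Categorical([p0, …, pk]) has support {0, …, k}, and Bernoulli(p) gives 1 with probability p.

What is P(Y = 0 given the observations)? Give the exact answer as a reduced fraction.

Enumerate traces; 6 have nonzero weight after conditioning:
  (X=0, Z=1, W=0, U=0, Y=1) weight 1/49
  (X=0, Z=1, W=0, U=1, Y=0) weight 1/294
  (X=0, Z=1, W=1, U=0, Y=1) weight 3/196
  (X=0, Z=1, W=1, U=1, Y=0) weight 1/196
  (X=0, Z=1, W=2, U=0, Y=1) weight 3/98
  (X=0, Z=1, W=2, U=1, Y=0) weight 1/196
Group by Y:
  weight(Y=0) = 2/147
  weight(Y=1) = 13/196
Total weight = 2/147 + 13/196 = 47/588
P(Y=0 | obs) = 2/147 / 47/588 = 8/47
P(Y=1 | obs) = 13/196 / 47/588 = 39/47

P(Y = 0 | obs) = 8/47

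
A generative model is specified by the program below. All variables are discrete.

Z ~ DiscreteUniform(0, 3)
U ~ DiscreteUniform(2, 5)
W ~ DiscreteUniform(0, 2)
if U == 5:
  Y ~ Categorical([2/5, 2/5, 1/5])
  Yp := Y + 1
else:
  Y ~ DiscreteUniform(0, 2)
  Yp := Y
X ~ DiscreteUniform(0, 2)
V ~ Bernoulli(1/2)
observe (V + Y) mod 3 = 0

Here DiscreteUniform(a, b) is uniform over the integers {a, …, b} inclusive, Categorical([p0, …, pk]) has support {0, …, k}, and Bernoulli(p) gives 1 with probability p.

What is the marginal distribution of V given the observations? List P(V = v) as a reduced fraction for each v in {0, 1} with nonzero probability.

P(V=0) = 7/13, P(V=1) = 6/13

Enumerate traces; 288 have nonzero weight after conditioning:
  (Z=0, U=2, W=0, Y=0, X=0, V=0) weight 1/864
  (Z=0, U=2, W=0, Y=0, X=1, V=0) weight 1/864
  (Z=0, U=2, W=0, Y=0, X=2, V=0) weight 1/864
  (Z=0, U=2, W=0, Y=2, X=0, V=1) weight 1/864
  (Z=0, U=2, W=0, Y=2, X=1, V=1) weight 1/864
  (Z=0, U=2, W=0, Y=2, X=2, V=1) weight 1/864
  (Z=0, U=2, W=1, Y=0, X=0, V=0) weight 1/864
  (Z=0, U=2, W=1, Y=0, X=1, V=0) weight 1/864
  … 280 more
Group by V:
  weight(V=0) = 7/40
  weight(V=1) = 3/20
Total weight = 7/40 + 3/20 = 13/40
P(V=0 | obs) = 7/40 / 13/40 = 7/13
P(V=1 | obs) = 3/20 / 13/40 = 6/13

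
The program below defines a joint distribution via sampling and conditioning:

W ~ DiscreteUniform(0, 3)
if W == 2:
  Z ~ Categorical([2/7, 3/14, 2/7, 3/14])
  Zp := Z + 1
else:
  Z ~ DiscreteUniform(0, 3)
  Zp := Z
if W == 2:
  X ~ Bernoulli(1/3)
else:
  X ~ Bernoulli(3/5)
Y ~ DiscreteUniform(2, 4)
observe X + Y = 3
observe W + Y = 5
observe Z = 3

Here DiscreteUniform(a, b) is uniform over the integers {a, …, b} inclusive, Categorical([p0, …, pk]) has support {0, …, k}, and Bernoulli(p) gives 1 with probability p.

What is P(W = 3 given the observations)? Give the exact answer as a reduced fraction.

Enumerate traces; 2 have nonzero weight after conditioning:
  (W=2, Z=3, X=0, Y=3) weight 1/84
  (W=3, Z=3, X=1, Y=2) weight 1/80
Group by W:
  weight(W=2) = 1/84
  weight(W=3) = 1/80
Total weight = 1/84 + 1/80 = 41/1680
P(W=2 | obs) = 1/84 / 41/1680 = 20/41
P(W=3 | obs) = 1/80 / 41/1680 = 21/41

P(W = 3 | obs) = 21/41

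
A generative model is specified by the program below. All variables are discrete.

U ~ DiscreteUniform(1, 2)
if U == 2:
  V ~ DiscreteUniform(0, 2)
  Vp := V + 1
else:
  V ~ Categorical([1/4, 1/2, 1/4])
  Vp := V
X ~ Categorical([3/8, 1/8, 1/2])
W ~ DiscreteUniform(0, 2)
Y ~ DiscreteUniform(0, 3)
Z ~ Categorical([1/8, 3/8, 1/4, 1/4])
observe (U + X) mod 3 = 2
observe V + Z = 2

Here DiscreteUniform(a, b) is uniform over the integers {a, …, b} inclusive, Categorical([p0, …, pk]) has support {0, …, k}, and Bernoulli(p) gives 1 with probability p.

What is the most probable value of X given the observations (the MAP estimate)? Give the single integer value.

Enumerate traces; 72 have nonzero weight after conditioning:
  (U=1, V=0, X=1, W=0, Y=0, Z=2) weight 1/3072
  (U=1, V=0, X=1, W=0, Y=1, Z=2) weight 1/3072
  (U=1, V=0, X=1, W=0, Y=2, Z=2) weight 1/3072
  (U=1, V=0, X=1, W=0, Y=3, Z=2) weight 1/3072
  (U=1, V=0, X=1, W=1, Y=0, Z=2) weight 1/3072
  (U=1, V=0, X=1, W=1, Y=1, Z=2) weight 1/3072
  (U=1, V=0, X=1, W=1, Y=2, Z=2) weight 1/3072
  (U=1, V=0, X=1, W=1, Y=3, Z=2) weight 1/3072
  (U=2, V=0, X=0, W=0, Y=0, Z=2) weight 1/768
  … 63 more
Group by X:
  weight(X=0) = 3/64
  weight(X=1) = 9/512
Total weight = 3/64 + 9/512 = 33/512
P(X=0 | obs) = 3/64 / 33/512 = 8/11
P(X=1 | obs) = 9/512 / 33/512 = 3/11
argmax = 0

argmax_v P(X = v | obs) = 0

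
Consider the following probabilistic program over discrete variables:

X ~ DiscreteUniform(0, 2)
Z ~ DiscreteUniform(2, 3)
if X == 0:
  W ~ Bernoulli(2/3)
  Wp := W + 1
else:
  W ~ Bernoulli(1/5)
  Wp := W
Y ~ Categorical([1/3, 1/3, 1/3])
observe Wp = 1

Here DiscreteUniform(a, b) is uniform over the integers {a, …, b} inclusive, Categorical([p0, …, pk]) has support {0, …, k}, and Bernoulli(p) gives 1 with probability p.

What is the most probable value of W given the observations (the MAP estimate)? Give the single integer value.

Enumerate traces; 18 have nonzero weight after conditioning:
  (X=0, Z=2, W=0, Y=0) weight 1/54
  (X=0, Z=2, W=0, Y=1) weight 1/54
  (X=0, Z=2, W=0, Y=2) weight 1/54
  (X=0, Z=3, W=0, Y=0) weight 1/54
  (X=0, Z=3, W=0, Y=1) weight 1/54
  (X=0, Z=3, W=0, Y=2) weight 1/54
  (X=1, Z=2, W=1, Y=0) weight 1/90
  (X=1, Z=2, W=1, Y=1) weight 1/90
  … 10 more
Group by W:
  weight(W=0) = 1/9
  weight(W=1) = 2/15
Total weight = 1/9 + 2/15 = 11/45
P(W=0 | obs) = 1/9 / 11/45 = 5/11
P(W=1 | obs) = 2/15 / 11/45 = 6/11
argmax = 1

argmax_v P(W = v | obs) = 1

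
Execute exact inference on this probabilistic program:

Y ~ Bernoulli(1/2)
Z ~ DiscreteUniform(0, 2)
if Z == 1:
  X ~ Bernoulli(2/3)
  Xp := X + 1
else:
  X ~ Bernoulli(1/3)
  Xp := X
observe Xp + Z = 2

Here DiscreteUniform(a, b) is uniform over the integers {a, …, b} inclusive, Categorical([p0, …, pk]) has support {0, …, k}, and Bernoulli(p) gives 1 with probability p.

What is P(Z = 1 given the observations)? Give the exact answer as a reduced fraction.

Enumerate traces; 4 have nonzero weight after conditioning:
  (Y=0, Z=1, X=0) weight 1/18
  (Y=0, Z=2, X=0) weight 1/9
  (Y=1, Z=1, X=0) weight 1/18
  (Y=1, Z=2, X=0) weight 1/9
Group by Z:
  weight(Z=1) = 1/9
  weight(Z=2) = 2/9
Total weight = 1/9 + 2/9 = 1/3
P(Z=1 | obs) = 1/9 / 1/3 = 1/3
P(Z=2 | obs) = 2/9 / 1/3 = 2/3

P(Z = 1 | obs) = 1/3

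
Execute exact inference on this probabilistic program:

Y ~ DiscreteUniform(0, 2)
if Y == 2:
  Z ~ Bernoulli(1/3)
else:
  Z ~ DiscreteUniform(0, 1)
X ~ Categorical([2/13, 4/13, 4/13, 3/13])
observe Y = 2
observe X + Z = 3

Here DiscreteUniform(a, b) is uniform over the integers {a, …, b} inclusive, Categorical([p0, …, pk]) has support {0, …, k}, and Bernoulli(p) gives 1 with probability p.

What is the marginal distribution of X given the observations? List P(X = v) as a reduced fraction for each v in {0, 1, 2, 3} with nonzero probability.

P(X=2) = 2/5, P(X=3) = 3/5

Enumerate traces; 2 have nonzero weight after conditioning:
  (Y=2, Z=0, X=3) weight 2/39
  (Y=2, Z=1, X=2) weight 4/117
Group by X:
  weight(X=2) = 4/117
  weight(X=3) = 2/39
Total weight = 4/117 + 2/39 = 10/117
P(X=2 | obs) = 4/117 / 10/117 = 2/5
P(X=3 | obs) = 2/39 / 10/117 = 3/5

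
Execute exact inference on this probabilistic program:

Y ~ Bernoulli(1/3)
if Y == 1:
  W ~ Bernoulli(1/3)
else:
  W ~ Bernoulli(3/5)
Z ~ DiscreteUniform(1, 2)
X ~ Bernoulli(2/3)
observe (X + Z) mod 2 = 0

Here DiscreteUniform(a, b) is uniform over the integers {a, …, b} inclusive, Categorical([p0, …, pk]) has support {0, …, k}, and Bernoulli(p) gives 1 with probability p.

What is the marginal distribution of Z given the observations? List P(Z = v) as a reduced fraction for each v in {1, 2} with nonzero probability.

Enumerate traces; 8 have nonzero weight after conditioning:
  (Y=0, W=0, Z=1, X=1) weight 4/45
  (Y=0, W=0, Z=2, X=0) weight 2/45
  (Y=0, W=1, Z=1, X=1) weight 2/15
  (Y=0, W=1, Z=2, X=0) weight 1/15
  (Y=1, W=0, Z=1, X=1) weight 2/27
  (Y=1, W=0, Z=2, X=0) weight 1/27
  (Y=1, W=1, Z=1, X=1) weight 1/27
  (Y=1, W=1, Z=2, X=0) weight 1/54
Group by Z:
  weight(Z=1) = 1/3
  weight(Z=2) = 1/6
Total weight = 1/3 + 1/6 = 1/2
P(Z=1 | obs) = 1/3 / 1/2 = 2/3
P(Z=2 | obs) = 1/6 / 1/2 = 1/3

P(Z=1) = 2/3, P(Z=2) = 1/3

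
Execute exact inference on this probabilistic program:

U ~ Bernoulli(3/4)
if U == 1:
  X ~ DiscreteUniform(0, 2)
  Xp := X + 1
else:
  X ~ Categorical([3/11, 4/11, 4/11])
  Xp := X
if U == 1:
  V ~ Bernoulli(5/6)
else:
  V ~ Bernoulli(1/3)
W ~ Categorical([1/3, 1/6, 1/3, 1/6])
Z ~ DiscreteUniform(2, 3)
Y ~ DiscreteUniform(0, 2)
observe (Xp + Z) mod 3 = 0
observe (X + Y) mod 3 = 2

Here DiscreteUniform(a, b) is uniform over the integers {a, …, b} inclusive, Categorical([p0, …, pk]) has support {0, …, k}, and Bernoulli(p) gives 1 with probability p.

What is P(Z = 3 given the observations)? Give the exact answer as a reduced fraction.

P(Z = 3 | obs) = 14/29

Enumerate traces; 32 have nonzero weight after conditioning:
  (U=0, X=0, V=0, W=0, Z=3, Y=2) weight 1/396
  (U=0, X=0, V=0, W=1, Z=3, Y=2) weight 1/792
  (U=0, X=0, V=0, W=2, Z=3, Y=2) weight 1/396
  (U=0, X=0, V=0, W=3, Z=3, Y=2) weight 1/792
  (U=0, X=0, V=1, W=0, Z=3, Y=2) weight 1/792
  (U=0, X=0, V=1, W=1, Z=3, Y=2) weight 1/1584
  (U=0, X=0, V=1, W=2, Z=3, Y=2) weight 1/792
  (U=0, X=0, V=1, W=3, Z=3, Y=2) weight 1/1584
  (U=0, X=1, V=0, W=0, Z=2, Y=1) weight 1/297
  … 23 more
Group by Z:
  weight(Z=2) = 5/88
  weight(Z=3) = 7/132
Total weight = 5/88 + 7/132 = 29/264
P(Z=2 | obs) = 5/88 / 29/264 = 15/29
P(Z=3 | obs) = 7/132 / 29/264 = 14/29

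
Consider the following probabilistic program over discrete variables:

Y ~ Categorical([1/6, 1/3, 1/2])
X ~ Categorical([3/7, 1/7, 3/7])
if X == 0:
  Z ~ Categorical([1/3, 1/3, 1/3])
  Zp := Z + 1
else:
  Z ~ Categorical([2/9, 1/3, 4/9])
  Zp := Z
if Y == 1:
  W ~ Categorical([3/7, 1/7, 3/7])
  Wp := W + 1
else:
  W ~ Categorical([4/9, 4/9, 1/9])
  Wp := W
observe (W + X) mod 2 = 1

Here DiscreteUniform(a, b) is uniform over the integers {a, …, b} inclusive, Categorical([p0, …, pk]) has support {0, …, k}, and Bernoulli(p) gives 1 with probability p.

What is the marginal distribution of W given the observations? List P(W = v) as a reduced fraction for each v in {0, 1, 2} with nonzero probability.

Enumerate traces; 36 have nonzero weight after conditioning:
  (Y=0, X=0, Z=0, W=1) weight 2/189
  (Y=0, X=0, Z=1, W=1) weight 2/189
  (Y=0, X=0, Z=2, W=1) weight 2/189
  (Y=0, X=1, Z=0, W=0) weight 4/1701
  (Y=0, X=1, Z=0, W=2) weight 1/1701
  (Y=0, X=1, Z=1, W=0) weight 2/567
  (Y=0, X=1, Z=1, W=2) weight 1/1134
  (Y=0, X=1, Z=2, W=0) weight 8/1701
  … 28 more
Group by W:
  weight(W=0) = 83/1323
  weight(W=1) = 130/441
  weight(W=2) = 41/1323
Total weight = 83/1323 + 130/441 + 41/1323 = 514/1323
P(W=0 | obs) = 83/1323 / 514/1323 = 83/514
P(W=1 | obs) = 130/441 / 514/1323 = 195/257
P(W=2 | obs) = 41/1323 / 514/1323 = 41/514

P(W=0) = 83/514, P(W=1) = 195/257, P(W=2) = 41/514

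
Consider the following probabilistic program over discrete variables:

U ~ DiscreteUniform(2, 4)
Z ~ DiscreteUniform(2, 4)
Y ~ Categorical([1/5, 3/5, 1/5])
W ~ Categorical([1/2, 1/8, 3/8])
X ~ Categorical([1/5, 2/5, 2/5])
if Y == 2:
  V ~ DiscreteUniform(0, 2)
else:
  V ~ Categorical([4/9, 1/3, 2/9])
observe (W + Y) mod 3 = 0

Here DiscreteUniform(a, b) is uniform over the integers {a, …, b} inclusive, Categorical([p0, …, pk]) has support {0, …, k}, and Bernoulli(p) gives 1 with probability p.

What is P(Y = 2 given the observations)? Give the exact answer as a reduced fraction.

Enumerate traces; 243 have nonzero weight after conditioning:
  (U=2, Z=2, Y=0, W=0, X=0, V=0) weight 2/2025
  (U=2, Z=2, Y=0, W=0, X=0, V=1) weight 1/1350
  (U=2, Z=2, Y=0, W=0, X=0, V=2) weight 1/2025
  (U=2, Z=2, Y=0, W=0, X=1, V=0) weight 4/2025
  (U=2, Z=2, Y=0, W=0, X=1, V=1) weight 1/675
  (U=2, Z=2, Y=0, W=0, X=1, V=2) weight 2/2025
  (U=2, Z=2, Y=0, W=0, X=2, V=0) weight 4/2025
  (U=2, Z=2, Y=0, W=0, X=2, V=1) weight 1/675
  (U=2, Z=2, Y=1, W=2, X=0, V=0) weight 1/450
  (U=2, Z=2, Y=2, W=1, X=0, V=0) weight 1/5400
  … 233 more
Group by Y:
  weight(Y=0) = 1/10
  weight(Y=1) = 9/40
  weight(Y=2) = 1/40
Total weight = 1/10 + 9/40 + 1/40 = 7/20
P(Y=0 | obs) = 1/10 / 7/20 = 2/7
P(Y=1 | obs) = 9/40 / 7/20 = 9/14
P(Y=2 | obs) = 1/40 / 7/20 = 1/14

P(Y = 2 | obs) = 1/14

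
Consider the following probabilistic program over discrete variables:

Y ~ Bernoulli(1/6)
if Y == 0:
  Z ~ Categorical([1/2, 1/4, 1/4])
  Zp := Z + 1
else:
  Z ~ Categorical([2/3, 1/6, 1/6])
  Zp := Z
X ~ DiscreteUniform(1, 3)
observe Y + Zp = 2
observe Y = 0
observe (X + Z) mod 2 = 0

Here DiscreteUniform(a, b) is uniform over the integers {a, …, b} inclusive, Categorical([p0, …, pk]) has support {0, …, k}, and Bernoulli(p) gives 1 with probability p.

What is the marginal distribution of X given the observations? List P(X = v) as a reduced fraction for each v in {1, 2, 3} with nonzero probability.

Enumerate traces; 2 have nonzero weight after conditioning:
  (Y=0, Z=1, X=1) weight 5/72
  (Y=0, Z=1, X=3) weight 5/72
Group by X:
  weight(X=1) = 5/72
  weight(X=3) = 5/72
Total weight = 5/72 + 5/72 = 5/36
P(X=1 | obs) = 5/72 / 5/36 = 1/2
P(X=3 | obs) = 5/72 / 5/36 = 1/2

P(X=1) = 1/2, P(X=3) = 1/2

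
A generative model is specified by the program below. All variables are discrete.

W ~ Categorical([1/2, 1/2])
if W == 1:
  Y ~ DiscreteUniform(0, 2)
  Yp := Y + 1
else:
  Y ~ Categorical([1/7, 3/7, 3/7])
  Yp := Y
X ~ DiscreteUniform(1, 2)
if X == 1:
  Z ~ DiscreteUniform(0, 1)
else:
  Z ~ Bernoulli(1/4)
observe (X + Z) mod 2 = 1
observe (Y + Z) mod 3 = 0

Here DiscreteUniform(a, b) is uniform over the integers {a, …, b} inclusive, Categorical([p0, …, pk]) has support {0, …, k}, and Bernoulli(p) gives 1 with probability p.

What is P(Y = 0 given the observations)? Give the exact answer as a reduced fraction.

Enumerate traces; 4 have nonzero weight after conditioning:
  (W=0, Y=0, X=1, Z=0) weight 1/56
  (W=0, Y=2, X=2, Z=1) weight 3/112
  (W=1, Y=0, X=1, Z=0) weight 1/24
  (W=1, Y=2, X=2, Z=1) weight 1/48
Group by Y:
  weight(Y=0) = 5/84
  weight(Y=2) = 1/21
Total weight = 5/84 + 1/21 = 3/28
P(Y=0 | obs) = 5/84 / 3/28 = 5/9
P(Y=2 | obs) = 1/21 / 3/28 = 4/9

P(Y = 0 | obs) = 5/9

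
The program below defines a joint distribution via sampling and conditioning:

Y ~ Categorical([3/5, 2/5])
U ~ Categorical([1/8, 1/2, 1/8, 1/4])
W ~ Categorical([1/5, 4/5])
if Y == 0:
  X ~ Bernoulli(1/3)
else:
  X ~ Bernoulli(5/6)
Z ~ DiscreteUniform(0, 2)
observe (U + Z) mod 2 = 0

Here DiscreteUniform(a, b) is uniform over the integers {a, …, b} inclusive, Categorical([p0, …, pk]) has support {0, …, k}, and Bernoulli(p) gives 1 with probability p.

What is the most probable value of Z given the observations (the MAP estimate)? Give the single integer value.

Enumerate traces; 48 have nonzero weight after conditioning:
  (Y=0, U=0, W=0, X=0, Z=0) weight 1/300
  (Y=0, U=0, W=0, X=0, Z=2) weight 1/300
  (Y=0, U=0, W=0, X=1, Z=0) weight 1/600
  (Y=0, U=0, W=0, X=1, Z=2) weight 1/600
  (Y=0, U=0, W=1, X=0, Z=0) weight 1/75
  (Y=0, U=0, W=1, X=0, Z=2) weight 1/75
  (Y=0, U=0, W=1, X=1, Z=0) weight 1/150
  (Y=0, U=0, W=1, X=1, Z=2) weight 1/150
  (Y=0, U=1, W=0, X=0, Z=1) weight 1/75
  … 39 more
Group by Z:
  weight(Z=0) = 1/12
  weight(Z=1) = 1/4
  weight(Z=2) = 1/12
Total weight = 1/12 + 1/4 + 1/12 = 5/12
P(Z=0 | obs) = 1/12 / 5/12 = 1/5
P(Z=1 | obs) = 1/4 / 5/12 = 3/5
P(Z=2 | obs) = 1/12 / 5/12 = 1/5
argmax = 1

argmax_v P(Z = v | obs) = 1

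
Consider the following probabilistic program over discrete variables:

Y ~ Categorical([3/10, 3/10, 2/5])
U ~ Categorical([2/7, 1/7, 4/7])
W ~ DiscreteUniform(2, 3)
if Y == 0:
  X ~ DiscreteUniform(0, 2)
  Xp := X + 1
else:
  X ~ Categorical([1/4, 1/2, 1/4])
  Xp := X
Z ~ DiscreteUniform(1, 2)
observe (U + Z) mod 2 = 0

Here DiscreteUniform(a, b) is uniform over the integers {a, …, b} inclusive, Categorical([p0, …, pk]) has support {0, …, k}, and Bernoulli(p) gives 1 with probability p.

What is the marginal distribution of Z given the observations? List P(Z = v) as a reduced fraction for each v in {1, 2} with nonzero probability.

Enumerate traces; 54 have nonzero weight after conditioning:
  (Y=0, U=0, W=2, X=0, Z=2) weight 1/140
  (Y=0, U=0, W=2, X=1, Z=2) weight 1/140
  (Y=0, U=0, W=2, X=2, Z=2) weight 1/140
  (Y=0, U=0, W=3, X=0, Z=2) weight 1/140
  (Y=0, U=0, W=3, X=1, Z=2) weight 1/140
  (Y=0, U=0, W=3, X=2, Z=2) weight 1/140
  (Y=0, U=1, W=2, X=0, Z=1) weight 1/280
  (Y=0, U=1, W=2, X=1, Z=1) weight 1/280
  … 46 more
Group by Z:
  weight(Z=1) = 1/14
  weight(Z=2) = 3/7
Total weight = 1/14 + 3/7 = 1/2
P(Z=1 | obs) = 1/14 / 1/2 = 1/7
P(Z=2 | obs) = 3/7 / 1/2 = 6/7

P(Z=1) = 1/7, P(Z=2) = 6/7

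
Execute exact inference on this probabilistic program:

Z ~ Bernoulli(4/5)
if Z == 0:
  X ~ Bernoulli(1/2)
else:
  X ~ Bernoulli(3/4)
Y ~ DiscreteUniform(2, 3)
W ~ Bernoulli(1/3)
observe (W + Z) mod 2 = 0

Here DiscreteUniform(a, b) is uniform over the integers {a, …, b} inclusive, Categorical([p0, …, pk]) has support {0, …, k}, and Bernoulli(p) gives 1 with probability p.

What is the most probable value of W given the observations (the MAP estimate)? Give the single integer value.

argmax_v P(W = v | obs) = 1

Enumerate traces; 8 have nonzero weight after conditioning:
  (Z=0, X=0, Y=2, W=0) weight 1/30
  (Z=0, X=0, Y=3, W=0) weight 1/30
  (Z=0, X=1, Y=2, W=0) weight 1/30
  (Z=0, X=1, Y=3, W=0) weight 1/30
  (Z=1, X=0, Y=2, W=1) weight 1/30
  (Z=1, X=0, Y=3, W=1) weight 1/30
  (Z=1, X=1, Y=2, W=1) weight 1/10
  (Z=1, X=1, Y=3, W=1) weight 1/10
Group by W:
  weight(W=0) = 2/15
  weight(W=1) = 4/15
Total weight = 2/15 + 4/15 = 2/5
P(W=0 | obs) = 2/15 / 2/5 = 1/3
P(W=1 | obs) = 4/15 / 2/5 = 2/3
argmax = 1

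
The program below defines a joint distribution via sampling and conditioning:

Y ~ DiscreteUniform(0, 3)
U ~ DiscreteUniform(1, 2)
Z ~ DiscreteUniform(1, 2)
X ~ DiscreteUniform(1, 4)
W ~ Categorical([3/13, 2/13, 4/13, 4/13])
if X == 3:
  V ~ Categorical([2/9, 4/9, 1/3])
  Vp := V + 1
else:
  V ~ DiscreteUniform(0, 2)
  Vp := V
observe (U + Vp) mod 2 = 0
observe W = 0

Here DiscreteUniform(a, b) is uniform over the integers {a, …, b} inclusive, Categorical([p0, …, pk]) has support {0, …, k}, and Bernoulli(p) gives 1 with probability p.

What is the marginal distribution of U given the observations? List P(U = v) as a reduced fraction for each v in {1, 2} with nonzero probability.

P(U=1) = 7/18, P(U=2) = 11/18

Enumerate traces; 96 have nonzero weight after conditioning:
  (Y=0, U=1, Z=1, X=1, W=0, V=1) weight 1/832
  (Y=0, U=1, Z=1, X=2, W=0, V=1) weight 1/832
  (Y=0, U=1, Z=1, X=3, W=0, V=0) weight 1/1248
  (Y=0, U=1, Z=1, X=3, W=0, V=2) weight 1/832
  (Y=0, U=1, Z=1, X=4, W=0, V=1) weight 1/832
  (Y=0, U=1, Z=2, X=1, W=0, V=1) weight 1/832
  (Y=0, U=1, Z=2, X=2, W=0, V=1) weight 1/832
  (Y=0, U=1, Z=2, X=3, W=0, V=0) weight 1/1248
  (Y=0, U=2, Z=1, X=1, W=0, V=0) weight 1/832
  … 87 more
Group by U:
  weight(U=1) = 7/156
  weight(U=2) = 11/156
Total weight = 7/156 + 11/156 = 3/26
P(U=1 | obs) = 7/156 / 3/26 = 7/18
P(U=2 | obs) = 11/156 / 3/26 = 11/18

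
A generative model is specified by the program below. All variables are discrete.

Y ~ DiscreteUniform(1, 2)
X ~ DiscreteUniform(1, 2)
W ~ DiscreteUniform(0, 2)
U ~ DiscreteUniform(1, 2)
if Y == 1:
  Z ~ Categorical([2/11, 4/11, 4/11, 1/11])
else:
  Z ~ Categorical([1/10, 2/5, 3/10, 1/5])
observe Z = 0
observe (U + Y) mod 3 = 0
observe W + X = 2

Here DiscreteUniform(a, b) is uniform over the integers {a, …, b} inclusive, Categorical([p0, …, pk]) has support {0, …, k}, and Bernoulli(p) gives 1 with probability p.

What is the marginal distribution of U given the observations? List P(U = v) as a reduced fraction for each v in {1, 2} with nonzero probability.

Enumerate traces; 4 have nonzero weight after conditioning:
  (Y=1, X=1, W=1, U=2, Z=0) weight 1/132
  (Y=1, X=2, W=0, U=2, Z=0) weight 1/132
  (Y=2, X=1, W=1, U=1, Z=0) weight 1/240
  (Y=2, X=2, W=0, U=1, Z=0) weight 1/240
Group by U:
  weight(U=1) = 1/120
  weight(U=2) = 1/66
Total weight = 1/120 + 1/66 = 31/1320
P(U=1 | obs) = 1/120 / 31/1320 = 11/31
P(U=2 | obs) = 1/66 / 31/1320 = 20/31

P(U=1) = 11/31, P(U=2) = 20/31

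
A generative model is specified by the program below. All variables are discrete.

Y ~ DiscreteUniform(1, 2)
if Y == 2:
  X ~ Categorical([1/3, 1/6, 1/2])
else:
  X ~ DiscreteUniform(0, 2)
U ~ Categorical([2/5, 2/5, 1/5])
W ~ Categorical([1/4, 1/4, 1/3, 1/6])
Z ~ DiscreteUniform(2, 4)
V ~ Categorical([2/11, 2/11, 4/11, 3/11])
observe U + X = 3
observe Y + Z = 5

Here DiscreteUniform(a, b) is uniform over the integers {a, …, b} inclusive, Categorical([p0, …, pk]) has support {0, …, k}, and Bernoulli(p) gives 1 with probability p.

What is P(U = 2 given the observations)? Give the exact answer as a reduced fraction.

P(U = 2 | obs) = 3/13

Enumerate traces; 64 have nonzero weight after conditioning:
  (Y=1, X=1, U=2, W=0, Z=4, V=0) weight 1/1980
  (Y=1, X=1, U=2, W=0, Z=4, V=1) weight 1/1980
  (Y=1, X=1, U=2, W=0, Z=4, V=2) weight 1/990
  (Y=1, X=1, U=2, W=0, Z=4, V=3) weight 1/1320
  (Y=1, X=1, U=2, W=1, Z=4, V=0) weight 1/1980
  (Y=1, X=1, U=2, W=1, Z=4, V=1) weight 1/1980
  (Y=1, X=1, U=2, W=1, Z=4, V=2) weight 1/990
  (Y=1, X=1, U=2, W=1, Z=4, V=3) weight 1/1320
  (Y=1, X=2, U=1, W=0, Z=4, V=0) weight 1/990
  … 55 more
Group by U:
  weight(U=1) = 1/18
  weight(U=2) = 1/60
Total weight = 1/18 + 1/60 = 13/180
P(U=1 | obs) = 1/18 / 13/180 = 10/13
P(U=2 | obs) = 1/60 / 13/180 = 3/13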